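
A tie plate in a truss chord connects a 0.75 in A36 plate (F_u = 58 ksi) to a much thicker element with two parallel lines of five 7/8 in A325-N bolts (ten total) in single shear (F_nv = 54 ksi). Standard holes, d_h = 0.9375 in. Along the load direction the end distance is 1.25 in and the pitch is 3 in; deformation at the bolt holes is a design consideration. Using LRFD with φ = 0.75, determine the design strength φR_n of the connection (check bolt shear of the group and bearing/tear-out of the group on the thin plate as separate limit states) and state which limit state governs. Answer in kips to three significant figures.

244 kips (bolt shear governs)

Bolt shear: A_b = π·0.875²/4 = 0.6013 in²; R_n = 54 × 0.6013 × 10 × 1 = 324.7 kips → 0.75 × 324.7 = 244 kips.
Bearing (1.2 l_c t F_u ≤ 2.4 d t F_u): upper limit = 2.4·0.875·0.75·58 = 91.35 kips.
  Edge l_c = 1.25 − 0.9375/2 = 0.7812 → r_n = 40.78 kips; interior l_c = 3 − 0.9375 = 2.062 → r_n = 91.35 kips.
  R_n,bearing = 2·40.78 + 8·91.35 = 812.4 kips → 0.75 × 812.4 = 609 kips.
Bolt shear governs: 244 kips.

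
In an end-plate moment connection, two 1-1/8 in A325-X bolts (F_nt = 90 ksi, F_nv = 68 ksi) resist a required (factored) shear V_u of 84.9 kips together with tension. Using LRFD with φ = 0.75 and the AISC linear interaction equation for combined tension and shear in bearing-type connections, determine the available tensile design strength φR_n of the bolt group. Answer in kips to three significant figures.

A_b = π·1.125²/4 = 0.994 in²; f_rv = 84.9 / (2 × 0.994) = 42.71 ksi.
F'_nt = 1.3 F_nt − (F_nt / φF_nv) f_rv = 1.3·90 − (90/(0.75·68))·42.71 = 41.64 ksi, capped at F_nt → F'_nt = 41.64 ksi.
R_n = F'_nt · A_b · n = 41.64 × 0.994 × 2 = 82.78 kips.
Design strength φR_n = 0.75 × 82.78 = 62.1 kips.

62.1 kips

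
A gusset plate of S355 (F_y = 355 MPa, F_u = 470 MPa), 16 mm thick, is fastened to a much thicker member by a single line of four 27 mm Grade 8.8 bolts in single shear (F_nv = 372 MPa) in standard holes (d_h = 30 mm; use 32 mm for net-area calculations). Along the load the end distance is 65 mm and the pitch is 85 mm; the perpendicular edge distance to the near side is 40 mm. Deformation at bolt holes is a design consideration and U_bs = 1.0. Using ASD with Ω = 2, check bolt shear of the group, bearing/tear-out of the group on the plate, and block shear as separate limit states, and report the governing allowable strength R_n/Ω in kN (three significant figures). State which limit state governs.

426 kN (bolt shear governs)

Bolt shear: A_b = π·27²/4 = 572.6 mm²; R_n = 372 × 572.6 × 4 × 1 / 1000 = 852 kN → 852 / 2 = 426 kN.
Bearing: edge l_c = 50, r_n = 451.2 kN; interior l_c = 55, r_n = 487.3 kN; R_n = 451.2 + 3·487.3 = 1913 kN → 957 kN.
Block shear: A_gv = 5120, A_nv = 3328, A_nt = 384 mm²; R_n = min(0.6F_uA_nv, 0.6F_yA_gv) + U_bs·F_u·A_nt = 1119 kN → 559 kN.
Bolt shear governs: 426 kN.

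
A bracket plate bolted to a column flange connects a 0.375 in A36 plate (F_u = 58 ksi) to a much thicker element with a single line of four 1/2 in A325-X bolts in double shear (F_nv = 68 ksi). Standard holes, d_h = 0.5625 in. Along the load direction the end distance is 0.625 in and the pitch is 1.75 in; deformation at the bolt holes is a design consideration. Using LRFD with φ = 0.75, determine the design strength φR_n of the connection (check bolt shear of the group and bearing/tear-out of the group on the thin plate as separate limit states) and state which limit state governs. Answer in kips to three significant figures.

65.5 kips (bearing governs)

Bolt shear: A_b = π·0.5²/4 = 0.1963 in²; R_n = 68 × 0.1963 × 4 × 2 = 106.8 kips → 0.75 × 106.8 = 80.1 kips.
Bearing (1.2 l_c t F_u ≤ 2.4 d t F_u): upper limit = 2.4·0.5·0.375·58 = 26.1 kips.
  Edge l_c = 0.625 − 0.5625/2 = 0.3438 → r_n = 8.972 kips; interior l_c = 1.75 − 0.5625 = 1.188 → r_n = 26.1 kips.
  R_n,bearing = 1·8.972 + 3·26.1 = 87.27 kips → 0.75 × 87.27 = 65.5 kips.
Bearing governs: 65.5 kips.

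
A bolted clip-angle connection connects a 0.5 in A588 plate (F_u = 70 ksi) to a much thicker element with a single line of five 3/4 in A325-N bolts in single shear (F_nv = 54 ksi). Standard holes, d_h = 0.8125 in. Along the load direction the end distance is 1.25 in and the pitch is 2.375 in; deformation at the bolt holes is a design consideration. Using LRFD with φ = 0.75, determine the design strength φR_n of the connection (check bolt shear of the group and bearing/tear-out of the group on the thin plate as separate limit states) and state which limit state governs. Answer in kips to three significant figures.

89.5 kips (bolt shear governs)

Bolt shear: A_b = π·0.75²/4 = 0.4418 in²; R_n = 54 × 0.4418 × 5 × 1 = 119.3 kips → 0.75 × 119.3 = 89.5 kips.
Bearing (1.2 l_c t F_u ≤ 2.4 d t F_u): upper limit = 2.4·0.75·0.5·70 = 63 kips.
  Edge l_c = 1.25 − 0.8125/2 = 0.8438 → r_n = 35.44 kips; interior l_c = 2.375 − 0.8125 = 1.562 → r_n = 63 kips.
  R_n,bearing = 1·35.44 + 4·63 = 287.4 kips → 0.75 × 287.4 = 216 kips.
Bolt shear governs: 89.5 kips.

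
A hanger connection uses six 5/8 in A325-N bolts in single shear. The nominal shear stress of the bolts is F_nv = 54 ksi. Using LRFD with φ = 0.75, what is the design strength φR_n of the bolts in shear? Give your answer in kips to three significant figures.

74.6 kips

A_b = π × 0.625² / 4 = 0.3068 in².
R_n = F_nv · A_b · n · n_s = 54 × 0.3068 × 6 × 1 = 99.4 kips.
Design strength φR_n = 0.75 × 99.4 = 74.6 kips.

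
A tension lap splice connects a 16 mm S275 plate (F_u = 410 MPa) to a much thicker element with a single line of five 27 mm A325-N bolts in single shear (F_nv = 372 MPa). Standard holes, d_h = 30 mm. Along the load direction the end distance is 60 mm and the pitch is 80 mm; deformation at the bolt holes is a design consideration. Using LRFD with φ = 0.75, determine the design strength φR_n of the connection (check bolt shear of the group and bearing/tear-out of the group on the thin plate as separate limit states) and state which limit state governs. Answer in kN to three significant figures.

799 kN (bolt shear governs)

Bolt shear: A_b = π·27²/4 = 572.6 mm²; R_n = 372 × 572.6 × 5 × 1 / 1000 = 1065 kN → 0.75 × 1065 = 799 kN.
Bearing (1.2 l_c t F_u ≤ 2.4 d t F_u): upper limit = 2.4·27·16·410 / 1000 = 425.1 kN.
  Edge l_c = 60 − 30/2 = 45 → r_n = 354.2 kN; interior l_c = 80 − 30 = 50 → r_n = 393.6 kN.
  R_n,bearing = 1·354.2 + 4·393.6 = 1929 kN → 0.75 × 1929 = 1450 kN.
Bolt shear governs: 799 kN.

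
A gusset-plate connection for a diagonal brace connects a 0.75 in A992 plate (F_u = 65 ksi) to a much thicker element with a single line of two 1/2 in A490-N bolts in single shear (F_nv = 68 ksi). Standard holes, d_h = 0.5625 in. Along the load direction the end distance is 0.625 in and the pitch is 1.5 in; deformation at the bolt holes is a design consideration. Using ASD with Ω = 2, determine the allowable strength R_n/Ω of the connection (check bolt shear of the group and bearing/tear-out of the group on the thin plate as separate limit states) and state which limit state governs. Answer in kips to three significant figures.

Bolt shear: A_b = π·0.5²/4 = 0.1963 in²; R_n = 68 × 0.1963 × 2 × 1 = 26.7 kips → 26.7 / 2 = 13.4 kips.
Bearing (1.2 l_c t F_u ≤ 2.4 d t F_u): upper limit = 2.4·0.5·0.75·65 = 58.5 kips.
  Edge l_c = 0.625 − 0.5625/2 = 0.3438 → r_n = 20.11 kips; interior l_c = 1.5 − 0.5625 = 0.9375 → r_n = 54.84 kips.
  R_n,bearing = 1·20.11 + 1·54.84 = 74.95 kips → 74.95 / 2 = 37.5 kips.
Bolt shear governs: 13.4 kips.

13.4 kips (bolt shear governs)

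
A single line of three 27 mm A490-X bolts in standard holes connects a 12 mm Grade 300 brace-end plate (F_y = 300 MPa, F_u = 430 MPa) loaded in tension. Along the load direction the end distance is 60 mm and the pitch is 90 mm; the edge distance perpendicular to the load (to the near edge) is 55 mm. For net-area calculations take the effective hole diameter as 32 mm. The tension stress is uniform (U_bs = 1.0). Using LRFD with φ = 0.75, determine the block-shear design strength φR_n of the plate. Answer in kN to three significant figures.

522 kN

Shear plane L_v = 60 + 2·90 = 240 mm; A_gv = 240 × 12 = 2880 mm².
A_nv = (240 − 2.5·32) × 12 = 1920 mm².
A_nt = (55 − 0.5·32) × 12 = 468 mm².
0.6 F_u A_nv = 495.4 kN; 0.6 F_y A_gv = 518.4 kN → shear rupture governs the shear term.
R_n = 495.4 + 1.0 × 430 × 468 / 1000 = 696.6 kN.
Design strength φR_n = 0.75 × 696.6 = 522 kN.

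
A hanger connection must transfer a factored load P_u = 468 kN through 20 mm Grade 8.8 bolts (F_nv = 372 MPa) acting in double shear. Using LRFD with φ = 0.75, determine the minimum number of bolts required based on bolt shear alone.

A_b = π·20²/4 = 314.2 mm².
Per-bolt design strength φR_n = 0.75 × 372 × 314.2 × 2 / 1000 = 175.3 kN.
n ≥ 468 / 175.3 = 2.67 → use 3 bolts.

3 bolts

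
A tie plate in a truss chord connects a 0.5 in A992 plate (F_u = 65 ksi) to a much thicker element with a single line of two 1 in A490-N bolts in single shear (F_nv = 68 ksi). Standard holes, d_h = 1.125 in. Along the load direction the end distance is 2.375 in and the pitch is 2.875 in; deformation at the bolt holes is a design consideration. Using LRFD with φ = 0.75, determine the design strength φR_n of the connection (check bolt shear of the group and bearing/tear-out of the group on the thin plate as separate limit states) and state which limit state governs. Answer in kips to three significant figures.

Bolt shear: A_b = π·1²/4 = 0.7854 in²; R_n = 68 × 0.7854 × 2 × 1 = 106.8 kips → 0.75 × 106.8 = 80.1 kips.
Bearing (1.2 l_c t F_u ≤ 2.4 d t F_u): upper limit = 2.4·1·0.5·65 = 78 kips.
  Edge l_c = 2.375 − 1.125/2 = 1.812 → r_n = 70.69 kips; interior l_c = 2.875 − 1.125 = 1.75 → r_n = 68.25 kips.
  R_n,bearing = 1·70.69 + 1·68.25 = 138.9 kips → 0.75 × 138.9 = 104 kips.
Bolt shear governs: 80.1 kips.

80.1 kips (bolt shear governs)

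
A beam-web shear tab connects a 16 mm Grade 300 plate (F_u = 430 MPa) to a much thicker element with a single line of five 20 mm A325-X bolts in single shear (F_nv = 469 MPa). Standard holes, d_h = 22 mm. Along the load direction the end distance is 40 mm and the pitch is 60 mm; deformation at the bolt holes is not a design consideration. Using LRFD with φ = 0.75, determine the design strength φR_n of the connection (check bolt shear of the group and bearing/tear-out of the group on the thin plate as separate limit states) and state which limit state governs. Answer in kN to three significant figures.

553 kN (bolt shear governs)

Bolt shear: A_b = π·20²/4 = 314.2 mm²; R_n = 469 × 314.2 × 5 × 1 / 1000 = 736.7 kN → 0.75 × 736.7 = 553 kN.
Bearing (1.5 l_c t F_u ≤ 3.0 d t F_u): upper limit = 3.0·20·16·430 / 1000 = 412.8 kN.
  Edge l_c = 40 − 22/2 = 29 → r_n = 299.3 kN; interior l_c = 60 − 22 = 38 → r_n = 392.2 kN.
  R_n,bearing = 1·299.3 + 4·392.2 = 1868 kN → 0.75 × 1868 = 1400 kN.
Bolt shear governs: 553 kN.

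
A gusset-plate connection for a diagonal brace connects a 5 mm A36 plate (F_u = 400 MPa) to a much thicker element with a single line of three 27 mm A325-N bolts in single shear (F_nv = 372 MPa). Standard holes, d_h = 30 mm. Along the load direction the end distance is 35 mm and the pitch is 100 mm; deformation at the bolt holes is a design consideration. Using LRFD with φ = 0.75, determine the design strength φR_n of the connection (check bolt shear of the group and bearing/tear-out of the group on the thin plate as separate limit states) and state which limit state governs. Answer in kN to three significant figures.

230 kN (bearing governs)

Bolt shear: A_b = π·27²/4 = 572.6 mm²; R_n = 372 × 572.6 × 3 × 1 / 1000 = 639 kN → 0.75 × 639 = 479 kN.
Bearing (1.2 l_c t F_u ≤ 2.4 d t F_u): upper limit = 2.4·27·5·400 / 1000 = 129.6 kN.
  Edge l_c = 35 − 30/2 = 20 → r_n = 48 kN; interior l_c = 100 − 30 = 70 → r_n = 129.6 kN.
  R_n,bearing = 1·48 + 2·129.6 = 307.2 kN → 0.75 × 307.2 = 230 kN.
Bearing governs: 230 kN.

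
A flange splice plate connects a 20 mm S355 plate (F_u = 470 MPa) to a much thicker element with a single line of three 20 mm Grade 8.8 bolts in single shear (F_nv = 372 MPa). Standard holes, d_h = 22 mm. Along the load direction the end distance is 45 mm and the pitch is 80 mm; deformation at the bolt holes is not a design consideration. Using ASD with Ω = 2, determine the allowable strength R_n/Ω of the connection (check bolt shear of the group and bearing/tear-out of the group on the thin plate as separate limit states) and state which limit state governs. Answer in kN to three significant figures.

Bolt shear: A_b = π·20²/4 = 314.2 mm²; R_n = 372 × 314.2 × 3 × 1 / 1000 = 350.6 kN → 350.6 / 2 = 175 kN.
Bearing (1.5 l_c t F_u ≤ 3.0 d t F_u): upper limit = 3.0·20·20·470 / 1000 = 564 kN.
  Edge l_c = 45 − 22/2 = 34 → r_n = 479.4 kN; interior l_c = 80 − 22 = 58 → r_n = 564 kN.
  R_n,bearing = 1·479.4 + 2·564 = 1607 kN → 1607 / 2 = 804 kN.
Bolt shear governs: 175 kN.

175 kN (bolt shear governs)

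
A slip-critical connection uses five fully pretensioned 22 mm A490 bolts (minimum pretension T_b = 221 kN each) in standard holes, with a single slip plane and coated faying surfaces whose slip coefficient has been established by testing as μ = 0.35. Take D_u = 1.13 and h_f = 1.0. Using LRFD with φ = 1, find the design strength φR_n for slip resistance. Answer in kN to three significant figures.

R_n = μ · D_u · h_f · T_b · n_s · n_b = 0.35 × 1.13 × 1.0 × 221 × 1 × 5 = 437 kN.
Design strength φR_n = 1 × 437 = 437 kN.

437 kN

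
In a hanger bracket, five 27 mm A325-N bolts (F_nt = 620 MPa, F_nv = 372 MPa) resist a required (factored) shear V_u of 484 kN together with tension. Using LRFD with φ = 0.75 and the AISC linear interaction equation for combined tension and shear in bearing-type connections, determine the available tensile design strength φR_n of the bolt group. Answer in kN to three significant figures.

A_b = π·27²/4 = 572.6 mm²; f_rv = 484 × 1000 / (5 × 572.6) = 169.1 MPa.
F'_nt = 1.3 F_nt − (F_nt / φF_nv) f_rv = 1.3·620 − (620/(0.75·372))·169.1 = 430.3 MPa, capped at F_nt → F'_nt = 430.3 MPa.
R_n = F'_nt · A_b · n = 430.3 × 572.6 × 5 / 1000 = 1232 kN.
Design strength φR_n = 0.75 × 1232 = 924 kN.

924 kN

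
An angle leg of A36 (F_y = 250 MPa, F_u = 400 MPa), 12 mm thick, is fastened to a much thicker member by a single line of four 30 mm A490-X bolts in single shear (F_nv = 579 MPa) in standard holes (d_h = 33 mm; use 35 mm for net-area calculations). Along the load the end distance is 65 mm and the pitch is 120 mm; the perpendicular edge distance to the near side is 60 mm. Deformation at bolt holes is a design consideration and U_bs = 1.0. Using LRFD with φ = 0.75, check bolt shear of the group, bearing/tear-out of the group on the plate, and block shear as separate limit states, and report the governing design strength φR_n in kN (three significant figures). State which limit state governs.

727 kN (block shear governs)

Bolt shear: A_b = π·30²/4 = 706.9 mm²; R_n = 579 × 706.9 × 4 × 1 / 1000 = 1637 kN → 0.75 × 1637 = 1230 kN.
Bearing: edge l_c = 48.5, r_n = 279.4 kN; interior l_c = 87, r_n = 345.6 kN; R_n = 279.4 + 3·345.6 = 1316 kN → 987 kN.
Block shear: A_gv = 5100, A_nv = 3630, A_nt = 510 mm²; R_n = min(0.6F_uA_nv, 0.6F_yA_gv) + U_bs·F_u·A_nt = 969 kN → 727 kN.
Block shear governs: 727 kN.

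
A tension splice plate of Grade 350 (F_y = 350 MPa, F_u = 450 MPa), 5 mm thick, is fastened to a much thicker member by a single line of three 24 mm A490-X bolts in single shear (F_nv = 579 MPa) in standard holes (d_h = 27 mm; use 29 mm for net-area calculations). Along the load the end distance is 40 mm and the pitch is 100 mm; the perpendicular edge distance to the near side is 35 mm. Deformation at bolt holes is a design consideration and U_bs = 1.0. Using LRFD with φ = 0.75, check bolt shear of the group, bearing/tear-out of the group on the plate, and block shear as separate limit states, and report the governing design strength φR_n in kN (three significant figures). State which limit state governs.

204 kN (block shear governs)

Bolt shear: A_b = π·24²/4 = 452.4 mm²; R_n = 579 × 452.4 × 3 × 1 / 1000 = 785.8 kN → 0.75 × 785.8 = 589 kN.
Bearing: edge l_c = 26.5, r_n = 71.55 kN; interior l_c = 73, r_n = 129.6 kN; R_n = 71.55 + 2·129.6 = 330.8 kN → 248 kN.
Block shear: A_gv = 1200, A_nv = 837.5, A_nt = 102.5 mm²; R_n = min(0.6F_uA_nv, 0.6F_yA_gv) + U_bs·F_u·A_nt = 272.2 kN → 204 kN.
Block shear governs: 204 kN.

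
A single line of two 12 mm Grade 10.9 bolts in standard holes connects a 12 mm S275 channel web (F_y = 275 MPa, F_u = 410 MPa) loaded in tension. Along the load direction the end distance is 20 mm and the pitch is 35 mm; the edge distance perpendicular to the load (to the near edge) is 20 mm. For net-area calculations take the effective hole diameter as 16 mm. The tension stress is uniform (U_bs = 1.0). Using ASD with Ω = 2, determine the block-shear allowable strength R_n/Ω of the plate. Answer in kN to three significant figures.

Shear plane L_v = 20 + 1·35 = 55 mm; A_gv = 55 × 12 = 660 mm².
A_nv = (55 − 1.5·16) × 12 = 372 mm².
A_nt = (20 − 0.5·16) × 12 = 144 mm².
0.6 F_u A_nv = 91.51 kN; 0.6 F_y A_gv = 108.9 kN → shear rupture governs the shear term.
R_n = 91.51 + 1.0 × 410 × 144 / 1000 = 150.6 kN.
Allowable strength R_n/Ω = 150.6 / 2 = 75.3 kN.

75.3 kN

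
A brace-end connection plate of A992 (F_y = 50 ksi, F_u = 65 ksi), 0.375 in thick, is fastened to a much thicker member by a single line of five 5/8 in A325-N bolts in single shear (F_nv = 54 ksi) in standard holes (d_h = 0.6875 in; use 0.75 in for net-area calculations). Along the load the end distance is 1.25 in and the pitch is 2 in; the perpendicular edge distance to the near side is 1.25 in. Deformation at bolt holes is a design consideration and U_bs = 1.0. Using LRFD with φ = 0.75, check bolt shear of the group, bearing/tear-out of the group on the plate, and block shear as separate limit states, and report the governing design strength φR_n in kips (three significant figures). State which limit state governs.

Bolt shear: A_b = π·0.625²/4 = 0.3068 in²; R_n = 54 × 0.3068 × 5 × 1 = 82.83 kips → 0.75 × 82.83 = 62.1 kips.
Bearing: edge l_c = 0.9062, r_n = 26.51 kips; interior l_c = 1.312, r_n = 36.56 kips; R_n = 26.51 + 4·36.56 = 172.8 kips → 130 kips.
Block shear: A_gv = 3.469, A_nv = 2.203, A_nt = 0.3281 in²; R_n = min(0.6F_uA_nv, 0.6F_yA_gv) + U_bs·F_u·A_nt = 107.2 kips → 80.4 kips.
Bolt shear governs: 62.1 kips.

62.1 kips (bolt shear governs)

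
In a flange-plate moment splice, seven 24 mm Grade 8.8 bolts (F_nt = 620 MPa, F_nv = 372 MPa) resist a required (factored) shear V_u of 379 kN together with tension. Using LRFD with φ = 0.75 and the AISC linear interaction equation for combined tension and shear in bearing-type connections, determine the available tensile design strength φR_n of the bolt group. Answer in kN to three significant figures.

1280 kN

A_b = π·24²/4 = 452.4 mm²; f_rv = 379 × 1000 / (7 × 452.4) = 119.7 MPa.
F'_nt = 1.3 F_nt − (F_nt / φF_nv) f_rv = 1.3·620 − (620/(0.75·372))·119.7 = 540 MPa, capped at F_nt → F'_nt = 540 MPa.
R_n = F'_nt · A_b · n = 540 × 452.4 × 7 / 1000 = 1710 kN.
Design strength φR_n = 0.75 × 1710 = 1280 kN.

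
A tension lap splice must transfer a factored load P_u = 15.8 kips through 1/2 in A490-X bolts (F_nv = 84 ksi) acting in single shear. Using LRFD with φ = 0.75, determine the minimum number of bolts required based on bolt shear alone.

2 bolts

A_b = π·0.5²/4 = 0.1963 in².
Per-bolt design strength φR_n = 0.75 × 84 × 0.1963 × 1 = 12.37 kips.
n ≥ 15.8 / 12.37 = 1.277 → use 2 bolts.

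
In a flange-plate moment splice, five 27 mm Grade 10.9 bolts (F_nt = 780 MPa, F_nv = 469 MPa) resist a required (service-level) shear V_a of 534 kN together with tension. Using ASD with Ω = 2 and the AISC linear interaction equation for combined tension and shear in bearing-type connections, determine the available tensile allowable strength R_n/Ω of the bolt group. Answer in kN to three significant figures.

A_b = π·27²/4 = 572.6 mm²; f_rv = 534 × 1000 / (5 × 572.6) = 186.5 MPa.
F'_nt = 1.3 F_nt − (Ω F_nt / F_nv) f_rv = 1.3·780 − (2·780/469)·186.5 = 393.6 MPa, capped at F_nt → F'_nt = 393.6 MPa.
R_n = F'_nt · A_b · n = 393.6 × 572.6 × 5 / 1000 = 1127 kN.
Allowable strength R_n/Ω = 1127 / 2 = 563 kN.

563 kN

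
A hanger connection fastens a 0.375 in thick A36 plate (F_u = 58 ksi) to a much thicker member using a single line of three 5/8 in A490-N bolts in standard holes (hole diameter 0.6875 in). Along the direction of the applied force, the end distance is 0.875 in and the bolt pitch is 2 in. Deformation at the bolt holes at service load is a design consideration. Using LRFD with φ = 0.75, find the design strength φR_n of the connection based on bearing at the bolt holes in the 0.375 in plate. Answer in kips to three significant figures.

59.3 kips

Per bolt r_n = 1.2 l_c t F_u ≤ 2.4 d t F_u; upper limit = 2.4 × 0.625 × 0.375 × 58 = 32.62 kips.
Edge bolt: l_c = 0.875 − 0.6875/2 = 0.5312 in → 1.2 × 0.5312 × 0.375 × 58 = 13.87 → r_n = 13.87 kips.
Interior bolts: l_c = 2 − 0.6875 = 1.312 in → 1.2 × 1.312 × 0.375 × 58 = 34.26 → r_n = 32.62 kips.
R_n = 1 × 13.87 + 2 × 32.62 = 79.12 kips.
Design strength φR_n = 0.75 × 79.12 = 59.3 kips.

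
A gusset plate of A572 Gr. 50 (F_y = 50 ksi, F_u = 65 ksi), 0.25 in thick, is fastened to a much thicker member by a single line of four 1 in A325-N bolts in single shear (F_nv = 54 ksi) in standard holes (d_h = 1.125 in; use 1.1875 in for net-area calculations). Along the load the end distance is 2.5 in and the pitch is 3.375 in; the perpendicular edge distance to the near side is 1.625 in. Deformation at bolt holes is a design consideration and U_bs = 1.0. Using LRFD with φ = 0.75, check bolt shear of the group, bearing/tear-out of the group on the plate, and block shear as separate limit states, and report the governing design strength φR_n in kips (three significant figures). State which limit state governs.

74.5 kips (block shear governs)

Bolt shear: A_b = π·1²/4 = 0.7854 in²; R_n = 54 × 0.7854 × 4 × 1 = 169.6 kips → 0.75 × 169.6 = 127 kips.
Bearing: edge l_c = 1.938, r_n = 37.78 kips; interior l_c = 2.25, r_n = 39 kips; R_n = 37.78 + 3·39 = 154.8 kips → 116 kips.
Block shear: A_gv = 3.156, A_nv = 2.117, A_nt = 0.2578 in²; R_n = min(0.6F_uA_nv, 0.6F_yA_gv) + U_bs·F_u·A_nt = 99.33 kips → 74.5 kips.
Block shear governs: 74.5 kips.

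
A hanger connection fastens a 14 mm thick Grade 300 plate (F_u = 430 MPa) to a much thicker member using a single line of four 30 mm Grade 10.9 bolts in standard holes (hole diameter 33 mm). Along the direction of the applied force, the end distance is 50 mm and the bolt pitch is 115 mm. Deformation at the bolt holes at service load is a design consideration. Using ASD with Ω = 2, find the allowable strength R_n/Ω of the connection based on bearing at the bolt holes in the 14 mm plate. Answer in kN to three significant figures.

Per bolt r_n = 1.2 l_c t F_u ≤ 2.4 d t F_u; upper limit = 2.4 × 30 × 14 × 430 / 1000 = 433.4 kN.
Edge bolt: l_c = 50 − 33/2 = 33.5 mm → 1.2 × 33.5 × 14 × 430 / 1000 = 242 → r_n = 242 kN.
Interior bolts: l_c = 115 − 33 = 82 mm → 1.2 × 82 × 14 × 430 / 1000 = 592.4 → r_n = 433.4 kN.
R_n = 1 × 242 + 3 × 433.4 = 1542 kN.
Allowable strength R_n/Ω = 1542 / 2 = 771 kN.

771 kN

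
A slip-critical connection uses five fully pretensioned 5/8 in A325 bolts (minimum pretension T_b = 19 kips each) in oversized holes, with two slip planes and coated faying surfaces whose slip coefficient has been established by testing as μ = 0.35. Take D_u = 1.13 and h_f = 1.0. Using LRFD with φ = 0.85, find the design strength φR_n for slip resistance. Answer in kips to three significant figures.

R_n = μ · D_u · h_f · T_b · n_s · n_b = 0.35 × 1.13 × 1.0 × 19 × 2 × 5 = 75.14 kips.
Design strength φR_n = 0.85 × 75.14 = 63.9 kips.

63.9 kips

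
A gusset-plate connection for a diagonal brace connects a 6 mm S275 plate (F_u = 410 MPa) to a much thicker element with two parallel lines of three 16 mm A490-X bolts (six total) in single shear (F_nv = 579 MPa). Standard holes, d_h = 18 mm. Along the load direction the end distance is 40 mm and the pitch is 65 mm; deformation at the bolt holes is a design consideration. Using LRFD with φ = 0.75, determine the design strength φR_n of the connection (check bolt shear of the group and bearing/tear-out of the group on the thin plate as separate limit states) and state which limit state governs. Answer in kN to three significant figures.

421 kN (bearing governs)

Bolt shear: A_b = π·16²/4 = 201.1 mm²; R_n = 579 × 201.1 × 6 × 1 / 1000 = 698.5 kN → 0.75 × 698.5 = 524 kN.
Bearing (1.2 l_c t F_u ≤ 2.4 d t F_u): upper limit = 2.4·16·6·410 / 1000 = 94.46 kN.
  Edge l_c = 40 − 18/2 = 31 → r_n = 91.51 kN; interior l_c = 65 − 18 = 47 → r_n = 94.46 kN.
  R_n,bearing = 2·91.51 + 4·94.46 = 560.9 kN → 0.75 × 560.9 = 421 kN.
Bearing governs: 421 kN.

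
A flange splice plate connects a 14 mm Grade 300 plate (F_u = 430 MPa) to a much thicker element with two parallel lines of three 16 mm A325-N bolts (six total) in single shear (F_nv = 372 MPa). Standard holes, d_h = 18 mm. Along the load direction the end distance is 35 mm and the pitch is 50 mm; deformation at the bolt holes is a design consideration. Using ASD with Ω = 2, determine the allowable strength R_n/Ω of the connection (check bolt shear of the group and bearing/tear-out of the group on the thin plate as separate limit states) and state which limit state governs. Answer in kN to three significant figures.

Bolt shear: A_b = π·16²/4 = 201.1 mm²; R_n = 372 × 201.1 × 6 × 1 / 1000 = 448.8 kN → 448.8 / 2 = 224 kN.
Bearing (1.2 l_c t F_u ≤ 2.4 d t F_u): upper limit = 2.4·16·14·430 / 1000 = 231.2 kN.
  Edge l_c = 35 − 18/2 = 26 → r_n = 187.8 kN; interior l_c = 50 − 18 = 32 → r_n = 231.2 kN.
  R_n,bearing = 2·187.8 + 4·231.2 = 1300 kN → 1300 / 2 = 650 kN.
Bolt shear governs: 224 kN.

224 kN (bolt shear governs)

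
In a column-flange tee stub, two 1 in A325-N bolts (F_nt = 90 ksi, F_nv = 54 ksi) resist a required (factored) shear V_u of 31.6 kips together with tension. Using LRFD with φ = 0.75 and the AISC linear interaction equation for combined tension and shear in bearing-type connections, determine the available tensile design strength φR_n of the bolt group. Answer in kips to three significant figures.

85.2 kips

A_b = π·1²/4 = 0.7854 in²; f_rv = 31.6 / (2 × 0.7854) = 20.12 ksi.
F'_nt = 1.3 F_nt − (F_nt / φF_nv) f_rv = 1.3·90 − (90/(0.75·54))·20.12 = 72.3 ksi, capped at F_nt → F'_nt = 72.3 ksi.
R_n = F'_nt · A_b · n = 72.3 × 0.7854 × 2 = 113.6 kips.
Design strength φR_n = 0.75 × 113.6 = 85.2 kips.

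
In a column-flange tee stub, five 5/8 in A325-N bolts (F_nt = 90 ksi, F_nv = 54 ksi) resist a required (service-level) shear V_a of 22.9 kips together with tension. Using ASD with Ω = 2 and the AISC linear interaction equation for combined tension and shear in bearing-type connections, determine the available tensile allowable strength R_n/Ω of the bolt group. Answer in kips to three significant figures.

A_b = π·0.625²/4 = 0.3068 in²; f_rv = 22.9 / (5 × 0.3068) = 14.93 ksi.
F'_nt = 1.3 F_nt − (Ω F_nt / F_nv) f_rv = 1.3·90 − (2·90/54)·14.93 = 67.24 ksi, capped at F_nt → F'_nt = 67.24 ksi.
R_n = F'_nt · A_b · n = 67.24 × 0.3068 × 5 = 103.1 kips.
Allowable strength R_n/Ω = 103.1 / 2 = 51.6 kips.

51.6 kips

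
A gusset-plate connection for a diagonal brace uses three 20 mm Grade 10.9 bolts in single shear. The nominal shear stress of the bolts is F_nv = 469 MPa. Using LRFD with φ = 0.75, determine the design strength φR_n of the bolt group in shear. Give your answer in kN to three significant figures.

A_b = π × 20² / 4 = 314.2 mm².
R_n = F_nv · A_b · n · n_s = 469 × 314.2 × 3 × 1 / 1000 = 442 kN.
Design strength φR_n = 0.75 × 442 = 332 kN.

332 kN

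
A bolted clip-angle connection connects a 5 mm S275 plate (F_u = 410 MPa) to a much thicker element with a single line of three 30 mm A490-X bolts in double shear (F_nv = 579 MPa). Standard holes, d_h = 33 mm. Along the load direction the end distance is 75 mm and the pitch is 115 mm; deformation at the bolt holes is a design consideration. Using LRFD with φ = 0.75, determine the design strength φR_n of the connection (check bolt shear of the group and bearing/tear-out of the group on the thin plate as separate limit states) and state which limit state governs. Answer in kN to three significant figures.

Bolt shear: A_b = π·30²/4 = 706.9 mm²; R_n = 579 × 706.9 × 3 × 2 / 1000 = 2456 kN → 0.75 × 2456 = 1840 kN.
Bearing (1.2 l_c t F_u ≤ 2.4 d t F_u): upper limit = 2.4·30·5·410 / 1000 = 147.6 kN.
  Edge l_c = 75 − 33/2 = 58.5 → r_n = 143.9 kN; interior l_c = 115 − 33 = 82 → r_n = 147.6 kN.
  R_n,bearing = 1·143.9 + 2·147.6 = 439.1 kN → 0.75 × 439.1 = 329 kN.
Bearing governs: 329 kN.

329 kN (bearing governs)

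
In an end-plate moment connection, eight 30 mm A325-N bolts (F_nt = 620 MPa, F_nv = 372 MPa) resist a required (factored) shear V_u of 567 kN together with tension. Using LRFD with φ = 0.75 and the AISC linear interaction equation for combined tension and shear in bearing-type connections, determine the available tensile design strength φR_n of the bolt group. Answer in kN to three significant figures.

2470 kN

A_b = π·30²/4 = 706.9 mm²; f_rv = 567 × 1000 / (8 × 706.9) = 100.3 MPa.
F'_nt = 1.3 F_nt − (F_nt / φF_nv) f_rv = 1.3·620 − (620/(0.75·372))·100.3 = 583.2 MPa, capped at F_nt → F'_nt = 583.2 MPa.
R_n = F'_nt · A_b · n = 583.2 × 706.9 × 8 / 1000 = 3298 kN.
Design strength φR_n = 0.75 × 3298 = 2470 kN.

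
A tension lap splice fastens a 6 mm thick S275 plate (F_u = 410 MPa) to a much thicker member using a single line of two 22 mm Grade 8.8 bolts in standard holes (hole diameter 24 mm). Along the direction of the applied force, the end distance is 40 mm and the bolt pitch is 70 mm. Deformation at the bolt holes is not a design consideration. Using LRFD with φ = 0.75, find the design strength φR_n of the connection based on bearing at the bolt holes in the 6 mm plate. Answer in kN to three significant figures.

Per bolt r_n = 1.5 l_c t F_u ≤ 3.0 d t F_u; upper limit = 3.0 × 22 × 6 × 410 / 1000 = 162.4 kN.
Edge bolt: l_c = 40 − 24/2 = 28 mm → 1.5 × 28 × 6 × 410 / 1000 = 103.3 → r_n = 103.3 kN.
Interior bolts: l_c = 70 − 24 = 46 mm → 1.5 × 46 × 6 × 410 / 1000 = 169.7 → r_n = 162.4 kN.
R_n = 1 × 103.3 + 1 × 162.4 = 265.7 kN.
Design strength φR_n = 0.75 × 265.7 = 199 kN.

199 kN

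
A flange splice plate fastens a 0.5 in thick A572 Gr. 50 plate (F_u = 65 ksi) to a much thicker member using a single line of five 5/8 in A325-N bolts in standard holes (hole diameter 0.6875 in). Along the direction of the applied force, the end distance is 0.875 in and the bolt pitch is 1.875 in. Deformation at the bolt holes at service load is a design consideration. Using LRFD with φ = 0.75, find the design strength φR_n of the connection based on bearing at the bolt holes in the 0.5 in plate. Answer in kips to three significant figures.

154 kips

Per bolt r_n = 1.2 l_c t F_u ≤ 2.4 d t F_u; upper limit = 2.4 × 0.625 × 0.5 × 65 = 48.75 kips.
Edge bolt: l_c = 0.875 − 0.6875/2 = 0.5312 in → 1.2 × 0.5312 × 0.5 × 65 = 20.72 → r_n = 20.72 kips.
Interior bolts: l_c = 1.875 − 0.6875 = 1.188 in → 1.2 × 1.188 × 0.5 × 65 = 46.31 → r_n = 46.31 kips.
R_n = 1 × 20.72 + 4 × 46.31 = 206 kips.
Design strength φR_n = 0.75 × 206 = 154 kips.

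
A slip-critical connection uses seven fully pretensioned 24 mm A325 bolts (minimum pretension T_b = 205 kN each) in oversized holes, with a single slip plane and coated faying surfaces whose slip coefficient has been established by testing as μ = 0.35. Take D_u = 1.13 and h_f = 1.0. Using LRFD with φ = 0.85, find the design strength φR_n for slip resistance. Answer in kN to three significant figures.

482 kN

R_n = μ · D_u · h_f · T_b · n_s · n_b = 0.35 × 1.13 × 1.0 × 205 × 1 × 7 = 567.5 kN.
Design strength φR_n = 0.85 × 567.5 = 482 kN.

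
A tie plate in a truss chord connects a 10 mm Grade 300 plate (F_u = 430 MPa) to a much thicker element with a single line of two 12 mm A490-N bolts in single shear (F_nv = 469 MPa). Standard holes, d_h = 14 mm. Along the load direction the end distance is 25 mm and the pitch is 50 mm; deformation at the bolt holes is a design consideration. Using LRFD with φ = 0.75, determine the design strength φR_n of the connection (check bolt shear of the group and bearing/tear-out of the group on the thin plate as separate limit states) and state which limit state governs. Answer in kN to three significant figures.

79.6 kN (bolt shear governs)

Bolt shear: A_b = π·12²/4 = 113.1 mm²; R_n = 469 × 113.1 × 2 × 1 / 1000 = 106.1 kN → 0.75 × 106.1 = 79.6 kN.
Bearing (1.2 l_c t F_u ≤ 2.4 d t F_u): upper limit = 2.4·12·10·430 / 1000 = 123.8 kN.
  Edge l_c = 25 − 14/2 = 18 → r_n = 92.88 kN; interior l_c = 50 − 14 = 36 → r_n = 123.8 kN.
  R_n,bearing = 1·92.88 + 1·123.8 = 216.7 kN → 0.75 × 216.7 = 163 kN.
Bolt shear governs: 79.6 kN.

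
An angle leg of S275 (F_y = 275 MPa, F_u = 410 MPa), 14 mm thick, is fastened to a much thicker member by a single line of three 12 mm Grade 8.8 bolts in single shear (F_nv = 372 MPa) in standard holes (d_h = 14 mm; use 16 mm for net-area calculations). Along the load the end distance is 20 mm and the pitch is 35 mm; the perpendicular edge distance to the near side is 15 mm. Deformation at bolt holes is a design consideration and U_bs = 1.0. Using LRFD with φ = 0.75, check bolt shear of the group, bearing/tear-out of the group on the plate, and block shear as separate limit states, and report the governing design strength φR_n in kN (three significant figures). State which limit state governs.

Bolt shear: A_b = π·12²/4 = 113.1 mm²; R_n = 372 × 113.1 × 3 × 1 / 1000 = 126.2 kN → 0.75 × 126.2 = 94.7 kN.
Bearing: edge l_c = 13, r_n = 89.54 kN; interior l_c = 21, r_n = 144.6 kN; R_n = 89.54 + 2·144.6 = 378.8 kN → 284 kN.
Block shear: A_gv = 1260, A_nv = 700, A_nt = 98 mm²; R_n = min(0.6F_uA_nv, 0.6F_yA_gv) + U_bs·F_u·A_nt = 212.4 kN → 159 kN.
Bolt shear governs: 94.7 kN.

94.7 kN (bolt shear governs)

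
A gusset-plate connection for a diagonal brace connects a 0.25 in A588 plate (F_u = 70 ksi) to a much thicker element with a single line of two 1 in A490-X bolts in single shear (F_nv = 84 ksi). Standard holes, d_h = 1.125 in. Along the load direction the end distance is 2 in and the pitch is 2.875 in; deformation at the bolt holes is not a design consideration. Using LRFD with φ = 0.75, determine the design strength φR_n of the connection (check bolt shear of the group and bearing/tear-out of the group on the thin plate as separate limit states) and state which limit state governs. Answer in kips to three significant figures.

62.8 kips (bearing governs)

Bolt shear: A_b = π·1²/4 = 0.7854 in²; R_n = 84 × 0.7854 × 2 × 1 = 131.9 kips → 0.75 × 131.9 = 99 kips.
Bearing (1.5 l_c t F_u ≤ 3.0 d t F_u): upper limit = 3.0·1·0.25·70 = 52.5 kips.
  Edge l_c = 2 − 1.125/2 = 1.438 → r_n = 37.73 kips; interior l_c = 2.875 − 1.125 = 1.75 → r_n = 45.94 kips.
  R_n,bearing = 1·37.73 + 1·45.94 = 83.67 kips → 0.75 × 83.67 = 62.8 kips.
Bearing governs: 62.8 kips.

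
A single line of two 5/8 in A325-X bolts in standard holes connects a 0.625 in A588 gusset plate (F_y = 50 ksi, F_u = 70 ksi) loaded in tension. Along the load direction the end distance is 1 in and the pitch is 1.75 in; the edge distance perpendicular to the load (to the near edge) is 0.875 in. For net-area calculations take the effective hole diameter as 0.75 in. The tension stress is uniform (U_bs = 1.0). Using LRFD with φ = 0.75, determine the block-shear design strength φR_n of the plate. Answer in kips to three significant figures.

Shear plane L_v = 1 + 1·1.75 = 2.75 in; A_gv = 2.75 × 0.625 = 1.719 in².
A_nv = (2.75 − 1.5·0.75) × 0.625 = 1.016 in².
A_nt = (0.875 − 0.5·0.75) × 0.625 = 0.3125 in².
0.6 F_u A_nv = 42.66 kips; 0.6 F_y A_gv = 51.56 kips → shear rupture governs the shear term.
R_n = 42.66 + 1.0 × 70 × 0.3125 = 64.53 kips.
Design strength φR_n = 0.75 × 64.53 = 48.4 kips.

48.4 kips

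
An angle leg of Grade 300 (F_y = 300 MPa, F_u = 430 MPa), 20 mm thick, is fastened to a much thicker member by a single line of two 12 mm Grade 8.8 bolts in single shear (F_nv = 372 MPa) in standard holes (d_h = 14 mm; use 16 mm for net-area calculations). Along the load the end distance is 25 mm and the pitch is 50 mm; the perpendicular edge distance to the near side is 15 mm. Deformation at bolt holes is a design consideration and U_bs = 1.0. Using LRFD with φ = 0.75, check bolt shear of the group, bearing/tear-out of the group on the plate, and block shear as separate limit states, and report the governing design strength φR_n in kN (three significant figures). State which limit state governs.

Bolt shear: A_b = π·12²/4 = 113.1 mm²; R_n = 372 × 113.1 × 2 × 1 / 1000 = 84.14 kN → 0.75 × 84.14 = 63.1 kN.
Bearing: edge l_c = 18, r_n = 185.8 kN; interior l_c = 36, r_n = 247.7 kN; R_n = 185.8 + 1·247.7 = 433.4 kN → 325 kN.
Block shear: A_gv = 1500, A_nv = 1020, A_nt = 140 mm²; R_n = min(0.6F_uA_nv, 0.6F_yA_gv) + U_bs·F_u·A_nt = 323.4 kN → 243 kN.
Bolt shear governs: 63.1 kN.

63.1 kN (bolt shear governs)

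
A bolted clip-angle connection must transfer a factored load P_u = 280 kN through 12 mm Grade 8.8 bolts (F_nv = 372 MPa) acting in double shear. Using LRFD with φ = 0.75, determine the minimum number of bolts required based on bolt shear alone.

5 bolts

A_b = π·12²/4 = 113.1 mm².
Per-bolt design strength φR_n = 0.75 × 372 × 113.1 × 2 / 1000 = 63.11 kN.
n ≥ 280 / 63.11 = 4.437 → use 5 bolts.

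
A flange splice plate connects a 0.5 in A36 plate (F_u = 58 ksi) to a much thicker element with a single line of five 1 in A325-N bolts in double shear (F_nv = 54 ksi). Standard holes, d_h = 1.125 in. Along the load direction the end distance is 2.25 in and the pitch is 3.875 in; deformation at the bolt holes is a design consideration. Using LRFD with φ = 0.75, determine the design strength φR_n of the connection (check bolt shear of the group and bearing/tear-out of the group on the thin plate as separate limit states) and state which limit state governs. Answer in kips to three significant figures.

253 kips (bearing governs)

Bolt shear: A_b = π·1²/4 = 0.7854 in²; R_n = 54 × 0.7854 × 5 × 2 = 424.1 kips → 0.75 × 424.1 = 318 kips.
Bearing (1.2 l_c t F_u ≤ 2.4 d t F_u): upper limit = 2.4·1·0.5·58 = 69.6 kips.
  Edge l_c = 2.25 − 1.125/2 = 1.688 → r_n = 58.72 kips; interior l_c = 3.875 − 1.125 = 2.75 → r_n = 69.6 kips.
  R_n,bearing = 1·58.72 + 4·69.6 = 337.1 kips → 0.75 × 337.1 = 253 kips.
Bearing governs: 253 kips.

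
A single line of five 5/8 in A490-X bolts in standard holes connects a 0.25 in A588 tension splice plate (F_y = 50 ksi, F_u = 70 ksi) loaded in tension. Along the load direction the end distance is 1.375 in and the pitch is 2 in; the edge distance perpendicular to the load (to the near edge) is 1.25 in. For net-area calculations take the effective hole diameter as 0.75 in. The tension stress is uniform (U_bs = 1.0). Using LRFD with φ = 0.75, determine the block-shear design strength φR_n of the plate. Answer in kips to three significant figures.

58.7 kips

Shear plane L_v = 1.375 + 4·2 = 9.375 in; A_gv = 9.375 × 0.25 = 2.344 in².
A_nv = (9.375 − 4.5·0.75) × 0.25 = 1.5 in².
A_nt = (1.25 − 0.5·0.75) × 0.25 = 0.2188 in².
0.6 F_u A_nv = 63 kips; 0.6 F_y A_gv = 70.31 kips → shear rupture governs the shear term.
R_n = 63 + 1.0 × 70 × 0.2188 = 78.31 kips.
Design strength φR_n = 0.75 × 78.31 = 58.7 kips.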